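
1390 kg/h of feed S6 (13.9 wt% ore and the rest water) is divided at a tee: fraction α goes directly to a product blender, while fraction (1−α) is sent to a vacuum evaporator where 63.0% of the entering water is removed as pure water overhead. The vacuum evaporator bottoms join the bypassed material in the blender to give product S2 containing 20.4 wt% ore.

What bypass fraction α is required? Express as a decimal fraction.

0.413

All 1390×0.139 = 193.21 kg/h of ore reaches S2, so S2 = 193.21/0.204 = 947.11 kg/h and vapour = 442.89 kg/h.
The evaporator receives (1−α)·1390 of feed at 0.861 water and removes 0.630 of that water:
0.630×0.861×(1−α)×1390 = 442.89
(1−α) = 442.89/753.98 = 0.5874;  α = 0.4126.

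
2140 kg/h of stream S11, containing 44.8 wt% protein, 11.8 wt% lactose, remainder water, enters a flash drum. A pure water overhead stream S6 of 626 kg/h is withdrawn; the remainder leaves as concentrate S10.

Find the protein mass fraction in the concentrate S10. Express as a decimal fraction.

0.633

protein is not removed: 2140×0.448 = 958.72 kg/h of protein enters S10.
Concentrate = 2140 − 626 = 1514 kg/h.
Mass fraction = 958.72/1514 = 0.633.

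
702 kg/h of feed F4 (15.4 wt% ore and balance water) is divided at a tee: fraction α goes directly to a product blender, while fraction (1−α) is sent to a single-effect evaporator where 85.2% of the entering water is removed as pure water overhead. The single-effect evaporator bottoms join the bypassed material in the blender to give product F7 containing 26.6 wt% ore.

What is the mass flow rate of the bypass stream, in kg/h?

291.9 kg/h

All 702×0.154 = 108.11 kg/h of ore reaches F7, so F7 = 108.11/0.266 = 406.42 kg/h and vapour = 295.58 kg/h.
The evaporator receives (1−α)·702 of feed at 0.846 water and removes 0.852 of that water:
0.852×0.846×(1−α)×702 = 295.58
(1−α) = 295.58/506 = 0.5842;  α = 0.4158.
Bypass flow = 0.4158×702 = 291.92 kg/h.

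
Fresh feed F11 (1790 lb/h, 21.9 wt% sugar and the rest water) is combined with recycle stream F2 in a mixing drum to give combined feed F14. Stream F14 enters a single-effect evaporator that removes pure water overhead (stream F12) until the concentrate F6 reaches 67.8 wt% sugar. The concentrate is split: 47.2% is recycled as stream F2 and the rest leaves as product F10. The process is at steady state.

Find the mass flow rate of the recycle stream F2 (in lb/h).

Overall sugar balance (none leaves overhead): sugar in fresh feed = sugar in product, i.e. 1790×0.219 = (1−0.472)·F6·0.678.
F6 = 392.01/(0.678×0.528) = 1095 lb/h.
Recycle F2 = 0.472×1095 = 516.86 lb/h.

516.9 lb/h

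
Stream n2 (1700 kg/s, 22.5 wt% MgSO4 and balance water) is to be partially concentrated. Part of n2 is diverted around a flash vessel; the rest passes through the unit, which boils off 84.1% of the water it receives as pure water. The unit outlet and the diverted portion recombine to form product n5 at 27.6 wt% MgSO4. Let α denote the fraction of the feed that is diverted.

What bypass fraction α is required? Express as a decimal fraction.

0.716

All 1700×0.225 = 382.5 kg/s of MgSO4 reaches n5, so n5 = 382.5/0.276 = 1385.9 kg/s and vapour = 314.13 kg/s.
The evaporator receives (1−α)·1700 of feed at 0.775 water and removes 0.841 of that water:
0.841×0.775×(1−α)×1700 = 314.13
(1−α) = 314.13/1108 = 0.2835;  α = 0.7165.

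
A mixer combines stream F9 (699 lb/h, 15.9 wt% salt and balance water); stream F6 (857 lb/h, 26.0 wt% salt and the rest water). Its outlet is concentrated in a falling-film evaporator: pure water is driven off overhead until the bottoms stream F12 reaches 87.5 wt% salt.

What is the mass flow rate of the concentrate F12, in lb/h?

salt entering = 699×0.159 + 857×0.260 = 333.96 lb/h.
All salt reports to F12, so F12 = 333.96/0.875 = 381.67 lb/h.

381.7 lb/h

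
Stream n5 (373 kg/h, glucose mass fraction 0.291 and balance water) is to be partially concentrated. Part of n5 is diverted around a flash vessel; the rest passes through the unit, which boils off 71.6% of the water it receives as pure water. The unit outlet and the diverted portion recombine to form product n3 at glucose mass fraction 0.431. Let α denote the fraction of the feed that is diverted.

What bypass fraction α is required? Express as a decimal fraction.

0.360

All 373×0.291 = 108.54 kg/h of glucose reaches n3, so n3 = 108.54/0.431 = 251.84 kg/h and vapour = 121.16 kg/h.
The evaporator receives (1−α)·373 of feed at 0.709 water and removes 0.716 of that water:
0.716×0.709×(1−α)×373 = 121.16
(1−α) = 121.16/189.35 = 0.6399;  α = 0.3601.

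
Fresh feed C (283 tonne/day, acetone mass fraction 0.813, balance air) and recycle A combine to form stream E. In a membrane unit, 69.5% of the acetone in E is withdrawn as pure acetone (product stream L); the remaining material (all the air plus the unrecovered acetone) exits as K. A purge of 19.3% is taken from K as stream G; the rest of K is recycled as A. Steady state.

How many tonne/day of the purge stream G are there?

air enters only via C and leaves only via the purge: 283×0.187 = 0.193×(air in K), and the membrane unit passes all air, so air in E = air in K = 274.2 tonne/day.
acetone in E: m_A = 283×0.813 + (1−0.193)·(1−0.695)·m_A, so m_A = 230.08/0.7539 = 305.2 tonne/day.
K = (1−0.695)×305.2 + 274.2 = 367.29 tonne/day.
Purge G = 0.193×367.29 = 70.887 tonne/day.

70.89 tonne/day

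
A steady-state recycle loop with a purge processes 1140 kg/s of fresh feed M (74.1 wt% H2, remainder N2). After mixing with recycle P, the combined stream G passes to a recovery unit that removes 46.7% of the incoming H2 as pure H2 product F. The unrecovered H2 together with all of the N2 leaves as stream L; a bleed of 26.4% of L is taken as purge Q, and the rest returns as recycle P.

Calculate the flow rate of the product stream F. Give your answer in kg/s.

649.1 kg/s

H2 in G: m_A = 1140×0.741 + (1−0.264)·(1−0.467)·m_A, so m_A = 844.74/0.6077 = 1390 kg/s.
Product F = 0.467×1390 = 649.15 kg/s.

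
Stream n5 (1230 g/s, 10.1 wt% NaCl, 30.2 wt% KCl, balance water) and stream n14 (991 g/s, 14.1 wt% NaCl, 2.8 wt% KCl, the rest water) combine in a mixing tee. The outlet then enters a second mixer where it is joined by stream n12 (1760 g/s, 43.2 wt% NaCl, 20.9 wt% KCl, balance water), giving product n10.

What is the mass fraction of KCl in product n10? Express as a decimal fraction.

0.193

Overall, product flow = 3981 g/s.
KCl in = 1230×0.302 + 991×0.028 + 1760×0.209 = 767.05 g/s.
KCl fraction in n10 = 0.193.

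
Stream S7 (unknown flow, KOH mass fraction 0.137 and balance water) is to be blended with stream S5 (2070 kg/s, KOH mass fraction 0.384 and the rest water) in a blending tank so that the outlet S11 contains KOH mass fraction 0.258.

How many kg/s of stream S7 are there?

Let S7 be the unknown flow. Total out = 2070 + S7.
KOH balance: 794.88 + 0.137·S7 = 0.258·(2070 + S7)
(0.137 − 0.258)·S7 = 0.258×2070 − 794.88 = -260.82
S7 = -260.82 / -0.121 = 2155.5 kg/s

2156 kg/s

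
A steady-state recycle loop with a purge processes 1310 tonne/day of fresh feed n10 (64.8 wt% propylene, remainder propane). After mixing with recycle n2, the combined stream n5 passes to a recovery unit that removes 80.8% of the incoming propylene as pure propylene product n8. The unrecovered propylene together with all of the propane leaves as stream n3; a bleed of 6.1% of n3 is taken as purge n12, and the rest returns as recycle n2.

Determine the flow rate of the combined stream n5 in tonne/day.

propane enters only via n10 and leaves only via the purge: 1310×0.352 = 0.061×(propane in n3), and the recovery unit passes all propane, so propane in n5 = propane in n3 = 7559.3 tonne/day.
propylene in n5: m_A = 1310×0.648 + (1−0.061)·(1−0.808)·m_A, so m_A = 848.88/0.8197 = 1035.6 tonne/day.
n5 = 1035.6 + 7559.3 = 8594.9 tonne/day.

8595 tonne/day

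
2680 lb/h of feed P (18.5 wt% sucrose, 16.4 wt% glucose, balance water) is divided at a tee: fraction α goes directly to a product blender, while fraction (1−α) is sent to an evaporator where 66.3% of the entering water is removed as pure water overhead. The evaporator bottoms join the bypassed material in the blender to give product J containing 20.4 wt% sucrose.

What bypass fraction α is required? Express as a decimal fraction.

0.784

All 2680×0.185 = 495.8 lb/h of sucrose reaches J, so J = 495.8/0.204 = 2430.4 lb/h and vapour = 249.61 lb/h.
The evaporator receives (1−α)·2680 of feed at 0.651 water and removes 0.663 of that water:
0.663×0.651×(1−α)×2680 = 249.61
(1−α) = 249.61/1156.7 = 0.2158;  α = 0.7842.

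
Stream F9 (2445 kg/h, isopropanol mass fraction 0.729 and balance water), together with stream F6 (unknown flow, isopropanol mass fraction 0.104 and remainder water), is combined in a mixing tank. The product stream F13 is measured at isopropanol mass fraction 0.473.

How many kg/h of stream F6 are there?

Let F6 be the unknown flow. Total out = 2445 + F6.
isopropanol balance: 1782.4 + 0.104·F6 = 0.473·(2445 + F6)
(0.104 − 0.473)·F6 = 0.473×2445 − 1782.4 = -625.92
F6 = -625.92 / -0.369 = 1696.3 kg/h

1696 kg/h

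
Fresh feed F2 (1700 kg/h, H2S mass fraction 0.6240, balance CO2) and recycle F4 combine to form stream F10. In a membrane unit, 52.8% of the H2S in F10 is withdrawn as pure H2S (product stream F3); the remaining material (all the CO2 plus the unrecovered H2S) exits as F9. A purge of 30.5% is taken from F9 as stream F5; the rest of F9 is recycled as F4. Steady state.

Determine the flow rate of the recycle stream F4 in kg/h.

1974 kg/h

CO2 enters only via F2 and leaves only via the purge: 1700×0.376 = 0.305×(CO2 in F9), and the membrane unit passes all CO2, so CO2 in F10 = CO2 in F9 = 2095.7 kg/h.
H2S in F10: m_A = 1700×0.624 + (1−0.305)·(1−0.528)·m_A, so m_A = 1060.8/0.6720 = 1578.7 kg/h.
F9 = (1−0.528)×1578.7 + 2095.7 = 2840.9 kg/h.
Recycle F4 = (1−0.305)×2840.9 = 1974.4 kg/h.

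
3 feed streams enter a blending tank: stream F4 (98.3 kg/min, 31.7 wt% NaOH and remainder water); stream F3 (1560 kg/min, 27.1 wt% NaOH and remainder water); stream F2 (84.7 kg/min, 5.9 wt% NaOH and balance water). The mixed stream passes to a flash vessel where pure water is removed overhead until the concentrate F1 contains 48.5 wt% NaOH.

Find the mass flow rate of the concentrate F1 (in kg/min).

NaOH entering = 98.3×0.317 + 1560×0.271 + 84.7×0.059 = 458.92 kg/min.
All NaOH reports to F1, so F1 = 458.92/0.485 = 946.22 kg/min.

946.2 kg/min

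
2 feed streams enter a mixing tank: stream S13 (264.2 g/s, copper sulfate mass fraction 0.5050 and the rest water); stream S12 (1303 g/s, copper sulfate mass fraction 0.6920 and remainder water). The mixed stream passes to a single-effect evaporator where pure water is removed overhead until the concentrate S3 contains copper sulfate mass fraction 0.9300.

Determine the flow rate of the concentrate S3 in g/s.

1113 g/s

copper sulfate entering = 264.2×0.505 + 1303×0.692 = 1035.1 g/s.
All copper sulfate reports to S3, so S3 = 1035.1/0.930 = 1113 g/s.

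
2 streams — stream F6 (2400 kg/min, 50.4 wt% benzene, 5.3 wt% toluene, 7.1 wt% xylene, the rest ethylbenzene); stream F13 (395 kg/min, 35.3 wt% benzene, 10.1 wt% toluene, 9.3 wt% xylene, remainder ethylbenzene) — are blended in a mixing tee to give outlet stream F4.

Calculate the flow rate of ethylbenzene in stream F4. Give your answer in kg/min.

1072 kg/min

ethylbenzene out = ethylbenzene in = 2400×0.372 + 395×0.453 = 1071.7 kg/min.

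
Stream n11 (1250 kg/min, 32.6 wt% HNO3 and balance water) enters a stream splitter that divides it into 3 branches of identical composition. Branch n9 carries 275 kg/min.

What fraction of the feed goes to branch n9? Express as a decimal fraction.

0.220

Fraction to n9 = 275/1250 = 0.2200.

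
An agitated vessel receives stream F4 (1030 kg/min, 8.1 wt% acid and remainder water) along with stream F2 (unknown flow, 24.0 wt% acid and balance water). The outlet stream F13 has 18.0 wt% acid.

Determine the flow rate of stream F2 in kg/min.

1700 kg/min

Let F2 be the unknown flow. Total out = 1030 + F2.
acid balance: 83.43 + 0.240·F2 = 0.180·(1030 + F2)
(0.240 − 0.180)·F2 = 0.180×1030 − 83.43 = 101.97
F2 = 101.97 / 0.060 = 1699.5 kg/min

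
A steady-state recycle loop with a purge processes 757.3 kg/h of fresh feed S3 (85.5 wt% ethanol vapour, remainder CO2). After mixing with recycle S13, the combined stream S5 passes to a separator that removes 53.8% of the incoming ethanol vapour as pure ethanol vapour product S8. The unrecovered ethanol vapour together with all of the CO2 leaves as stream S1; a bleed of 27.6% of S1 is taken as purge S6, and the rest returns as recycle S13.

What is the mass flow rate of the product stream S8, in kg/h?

523.4 kg/h

ethanol vapour in S5: m_A = 757.3×0.855 + (1−0.276)·(1−0.538)·m_A, so m_A = 647.49/0.6655 = 972.92 kg/h.
Product S8 = 0.538×972.92 = 523.43 kg/h.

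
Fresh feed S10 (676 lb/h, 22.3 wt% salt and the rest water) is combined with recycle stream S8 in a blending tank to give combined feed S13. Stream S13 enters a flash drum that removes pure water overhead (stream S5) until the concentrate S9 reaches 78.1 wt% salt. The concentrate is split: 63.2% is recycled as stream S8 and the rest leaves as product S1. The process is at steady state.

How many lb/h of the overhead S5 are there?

Overall salt balance (none leaves overhead): salt in fresh feed = salt in product, i.e. 676×0.223 = (1−0.632)·S9·0.781.
S9 = 150.75/(0.781×0.368) = 524.51 lb/h.
Recycle S8 = 0.632×524.51 = 331.49 lb/h.
Combined feed S13 = 676 + 331.49 = 1007.5 lb/h.
Overhead S5 = S13 − S9 = 1007.5 − 524.51 = 482.98 lb/h.

483 lb/h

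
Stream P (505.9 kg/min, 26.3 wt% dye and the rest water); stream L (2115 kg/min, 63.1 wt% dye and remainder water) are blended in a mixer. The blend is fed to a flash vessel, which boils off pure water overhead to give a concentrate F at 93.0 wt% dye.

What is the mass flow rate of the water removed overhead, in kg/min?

dye entering = 505.9×0.263 + 2115×0.631 = 1467.6 kg/min.
All dye reports to F, so F = 1467.6/0.930 = 1578.1 kg/min.
Total feed = 2620.9 kg/min; overhead = 2620.9 − 1578.1 = 1042.8 kg/min.

1043 kg/min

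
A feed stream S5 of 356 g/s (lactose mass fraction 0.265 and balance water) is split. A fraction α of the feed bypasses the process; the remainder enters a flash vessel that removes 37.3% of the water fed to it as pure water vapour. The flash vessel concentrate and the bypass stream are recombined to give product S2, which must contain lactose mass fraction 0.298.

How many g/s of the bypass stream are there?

212.2 g/s

All 356×0.265 = 94.34 g/s of lactose reaches S2, so S2 = 94.34/0.298 = 316.58 g/s and vapour = 39.423 g/s.
The evaporator receives (1−α)·356 of feed at 0.735 water and removes 0.373 of that water:
0.373×0.735×(1−α)×356 = 39.423
(1−α) = 39.423/97.599 = 0.4039;  α = 0.5961.
Bypass flow = 0.5961×356 = 212.2 g/s.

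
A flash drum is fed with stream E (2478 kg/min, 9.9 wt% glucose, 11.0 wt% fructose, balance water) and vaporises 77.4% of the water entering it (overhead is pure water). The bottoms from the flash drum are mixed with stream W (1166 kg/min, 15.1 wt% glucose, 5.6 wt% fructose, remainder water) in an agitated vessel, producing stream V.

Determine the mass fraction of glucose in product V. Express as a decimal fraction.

Vapour removed = 0.774×0.791×2478 = 1517.1 kg/min; concentrate = 960.88 kg/min.
glucose reaching the mixer = 245.32 (from concentrate) + 1166×0.151 = 421.39 kg/min.
Product flow = 960.88 + 1166 = 2126.9 kg/min; glucose fraction = 0.198.

0.198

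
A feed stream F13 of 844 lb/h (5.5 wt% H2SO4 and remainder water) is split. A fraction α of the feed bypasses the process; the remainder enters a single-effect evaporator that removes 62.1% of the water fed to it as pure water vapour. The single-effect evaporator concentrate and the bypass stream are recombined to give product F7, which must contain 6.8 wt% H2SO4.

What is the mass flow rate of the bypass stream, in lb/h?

All 844×0.055 = 46.42 lb/h of H2SO4 reaches F7, so F7 = 46.42/0.068 = 682.65 lb/h and vapour = 161.35 lb/h.
The evaporator receives (1−α)·844 of feed at 0.945 water and removes 0.621 of that water:
0.621×0.945×(1−α)×844 = 161.35
(1−α) = 161.35/495.3 = 0.3258;  α = 0.6742.
Bypass flow = 0.6742×844 = 569.05 lb/h.

569.1 lb/h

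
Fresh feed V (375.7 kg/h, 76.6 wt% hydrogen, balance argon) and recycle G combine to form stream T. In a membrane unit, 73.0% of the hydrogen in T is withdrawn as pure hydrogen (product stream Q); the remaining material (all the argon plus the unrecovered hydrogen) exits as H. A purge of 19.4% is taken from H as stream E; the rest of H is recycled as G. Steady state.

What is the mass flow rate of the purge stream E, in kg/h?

argon enters only via V and leaves only via the purge: 375.7×0.234 = 0.194×(argon in H), and the membrane unit passes all argon, so argon in T = argon in H = 453.16 kg/h.
hydrogen in T: m_A = 375.7×0.766 + (1−0.194)·(1−0.730)·m_A, so m_A = 287.79/0.7824 = 367.83 kg/h.
H = (1−0.730)×367.83 + 453.16 = 552.48 kg/h.
Purge E = 0.194×552.48 = 107.18 kg/h.

107.2 kg/h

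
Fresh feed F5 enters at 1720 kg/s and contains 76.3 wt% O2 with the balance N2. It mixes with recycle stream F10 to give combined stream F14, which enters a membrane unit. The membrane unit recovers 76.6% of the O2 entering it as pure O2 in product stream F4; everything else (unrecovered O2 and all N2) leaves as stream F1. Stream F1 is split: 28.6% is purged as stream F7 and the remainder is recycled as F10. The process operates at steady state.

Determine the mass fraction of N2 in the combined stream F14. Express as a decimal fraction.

0.475

N2 enters only via F5 and leaves only via the purge: 1720×0.237 = 0.286×(N2 in F1), and the membrane unit passes all N2, so N2 in F14 = N2 in F1 = 1425.3 kg/s.
O2 in F14: m_A = 1720×0.763 + (1−0.286)·(1−0.766)·m_A, so m_A = 1312.4/0.8329 = 1575.6 kg/s.
F14 = 1575.6 + 1425.3 = 3000.9 kg/s.
N2 fraction in F14 = 1425.3/3000.9 = 0.475.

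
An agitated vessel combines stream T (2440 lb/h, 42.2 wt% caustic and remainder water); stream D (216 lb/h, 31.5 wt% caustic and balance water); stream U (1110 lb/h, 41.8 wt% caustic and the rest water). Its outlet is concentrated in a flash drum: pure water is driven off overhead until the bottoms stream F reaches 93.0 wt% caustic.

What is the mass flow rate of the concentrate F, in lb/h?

1679 lb/h

caustic entering = 2440×0.422 + 216×0.315 + 1110×0.418 = 1561.7 lb/h.
All caustic reports to F, so F = 1561.7/0.930 = 1679.2 lb/h.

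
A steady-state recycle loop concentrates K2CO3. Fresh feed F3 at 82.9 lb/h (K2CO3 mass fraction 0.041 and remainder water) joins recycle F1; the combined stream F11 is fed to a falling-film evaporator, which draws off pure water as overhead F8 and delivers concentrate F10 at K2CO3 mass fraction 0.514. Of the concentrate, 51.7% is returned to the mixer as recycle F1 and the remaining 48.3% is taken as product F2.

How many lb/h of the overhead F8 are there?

76.29 lb/h

Overall K2CO3 balance (none leaves overhead): K2CO3 in fresh feed = K2CO3 in product, i.e. 82.9×0.041 = (1−0.517)·F10·0.514.
F10 = 3.3989/(0.514×0.483) = 13.691 lb/h.
Recycle F1 = 0.517×13.691 = 7.0781 lb/h.
Combined feed F11 = 82.9 + 7.0781 = 89.978 lb/h.
Overhead F8 = F11 − F10 = 89.978 − 13.691 = 76.287 lb/h.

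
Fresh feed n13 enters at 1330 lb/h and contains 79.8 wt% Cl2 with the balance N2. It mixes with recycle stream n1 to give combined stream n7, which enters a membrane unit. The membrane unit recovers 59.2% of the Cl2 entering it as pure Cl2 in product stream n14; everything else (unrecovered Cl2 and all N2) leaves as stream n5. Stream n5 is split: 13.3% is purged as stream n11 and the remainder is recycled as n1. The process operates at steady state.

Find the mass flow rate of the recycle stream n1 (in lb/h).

N2 enters only via n13 and leaves only via the purge: 1330×0.202 = 0.133×(N2 in n5), and the membrane unit passes all N2, so N2 in n7 = N2 in n5 = 2020 lb/h.
Cl2 in n7: m_A = 1330×0.798 + (1−0.133)·(1−0.592)·m_A, so m_A = 1061.3/0.6463 = 1642.3 lb/h.
n5 = (1−0.592)×1642.3 + 2020 = 2690 lb/h.
Recycle n1 = (1−0.133)×2690 = 2332.3 lb/h.

2332 lb/h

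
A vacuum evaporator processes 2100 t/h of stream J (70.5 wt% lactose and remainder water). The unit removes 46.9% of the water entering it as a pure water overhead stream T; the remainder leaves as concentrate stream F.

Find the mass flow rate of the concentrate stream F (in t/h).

water entering = 2100×0.295 = 619.5 t/h; overhead removed = 0.469×619.5 = 290.55 t/h.
Concentrate = 2100 − 290.55 = 1809.5 t/h.

1809 t/h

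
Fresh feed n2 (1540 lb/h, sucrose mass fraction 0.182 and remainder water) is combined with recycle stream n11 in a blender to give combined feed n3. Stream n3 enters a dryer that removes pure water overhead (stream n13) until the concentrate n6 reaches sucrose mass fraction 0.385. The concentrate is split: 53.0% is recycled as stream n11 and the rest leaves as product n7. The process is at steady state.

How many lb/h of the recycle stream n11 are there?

Overall sucrose balance (none leaves overhead): sucrose in fresh feed = sucrose in product, i.e. 1540×0.182 = (1−0.530)·n6·0.385.
n6 = 280.28/(0.385×0.470) = 1548.9 lb/h.
Recycle n11 = 0.530×1548.9 = 820.94 lb/h.

820.9 lb/h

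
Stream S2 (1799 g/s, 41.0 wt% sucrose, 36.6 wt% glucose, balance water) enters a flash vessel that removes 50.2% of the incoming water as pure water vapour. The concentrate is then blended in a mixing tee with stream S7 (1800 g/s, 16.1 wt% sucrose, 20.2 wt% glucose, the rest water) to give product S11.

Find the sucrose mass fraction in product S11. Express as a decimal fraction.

0.302

Vapour removed = 0.502×0.224×1799 = 202.29 g/s; concentrate = 1596.7 g/s.
sucrose reaching the mixer = 737.59 (from concentrate) + 1800×0.161 = 1027.4 g/s.
Product flow = 1596.7 + 1800 = 3396.7 g/s; sucrose fraction = 0.302.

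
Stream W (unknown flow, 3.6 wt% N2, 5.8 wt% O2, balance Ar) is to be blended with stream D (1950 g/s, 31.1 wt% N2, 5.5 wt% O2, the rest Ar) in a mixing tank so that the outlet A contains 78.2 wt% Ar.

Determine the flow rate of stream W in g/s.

2327 g/s

Let W be the unknown flow. Total out = 1950 + W.
Ar balance: 1236.3 + 0.906·W = 0.782·(1950 + W)
(0.906 − 0.782)·W = 0.782×1950 − 1236.3 = 288.6
W = 288.6 / 0.124 = 2327.4 g/s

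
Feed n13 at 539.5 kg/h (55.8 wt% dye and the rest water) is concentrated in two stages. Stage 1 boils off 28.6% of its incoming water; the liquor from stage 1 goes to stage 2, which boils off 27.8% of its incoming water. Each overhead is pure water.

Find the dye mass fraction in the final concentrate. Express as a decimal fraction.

0.710

water in feed = 539.5×0.442 = 238.46 kg/h.
After stage 1: water left = (1−0.286)×238.46 = 170.26; stream total = 471.3 kg/h.
After stage 2: water left = (1−0.278)×170.26 = 122.93; final concentrate = 423.97 kg/h.
dye fraction = 301.04/423.97 = 0.710.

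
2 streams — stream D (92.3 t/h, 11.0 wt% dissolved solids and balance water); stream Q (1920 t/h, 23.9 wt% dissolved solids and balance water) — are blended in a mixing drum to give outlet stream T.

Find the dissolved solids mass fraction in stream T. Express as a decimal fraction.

Total flow out = 92.3 + 1920 = 2012.3 t/h.
dissolved solids in = 92.3×0.110 + 1920×0.239 = 469.03 t/h.
dissolved solids mass fraction in T = 469.03/2012.3 = 0.233.

0.233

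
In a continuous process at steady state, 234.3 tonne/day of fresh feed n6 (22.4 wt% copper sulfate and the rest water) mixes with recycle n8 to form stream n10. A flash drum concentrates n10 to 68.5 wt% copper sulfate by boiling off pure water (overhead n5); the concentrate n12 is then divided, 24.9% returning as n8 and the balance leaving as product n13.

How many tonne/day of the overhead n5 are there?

157.7 tonne/day

Overall copper sulfate balance (none leaves overhead): copper sulfate in fresh feed = copper sulfate in product, i.e. 234.3×0.224 = (1−0.249)·n12·0.685.
n12 = 52.483/(0.685×0.751) = 102.02 tonne/day.
Recycle n8 = 0.249×102.02 = 25.403 tonne/day.
Combined feed n10 = 234.3 + 25.403 = 259.7 tonne/day.
Overhead n5 = n10 − n12 = 259.7 − 102.02 = 157.68 tonne/day.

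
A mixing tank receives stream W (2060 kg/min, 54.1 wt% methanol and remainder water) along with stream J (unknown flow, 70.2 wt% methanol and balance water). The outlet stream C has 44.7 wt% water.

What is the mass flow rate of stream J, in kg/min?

Let J be the unknown flow. Total out = 2060 + J.
water balance: 945.54 + 0.298·J = 0.447·(2060 + J)
(0.298 − 0.447)·J = 0.447×2060 − 945.54 = -24.72
J = -24.72 / -0.149 = 165.91 kg/min

165.9 kg/min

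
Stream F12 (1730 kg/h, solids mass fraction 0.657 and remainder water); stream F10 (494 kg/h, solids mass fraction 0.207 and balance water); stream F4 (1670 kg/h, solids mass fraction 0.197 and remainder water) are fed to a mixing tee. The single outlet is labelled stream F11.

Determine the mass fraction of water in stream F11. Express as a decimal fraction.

Total flow out = 1730 + 494 + 1670 = 3894 kg/h.
water in = 1730×0.343 + 494×0.793 + 1670×0.803 = 2326.1 kg/h.
water mass fraction in F11 = 2326.1/3894 = 0.597.

0.597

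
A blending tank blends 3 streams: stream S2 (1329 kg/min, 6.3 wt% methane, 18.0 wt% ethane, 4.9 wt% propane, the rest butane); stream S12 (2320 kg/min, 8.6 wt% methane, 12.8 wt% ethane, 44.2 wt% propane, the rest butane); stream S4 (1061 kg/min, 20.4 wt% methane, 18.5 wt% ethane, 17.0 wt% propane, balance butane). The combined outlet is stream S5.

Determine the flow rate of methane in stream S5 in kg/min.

499.7 kg/min

methane out = methane in = 1329×0.063 + 2320×0.086 + 1061×0.204 = 499.69 kg/min.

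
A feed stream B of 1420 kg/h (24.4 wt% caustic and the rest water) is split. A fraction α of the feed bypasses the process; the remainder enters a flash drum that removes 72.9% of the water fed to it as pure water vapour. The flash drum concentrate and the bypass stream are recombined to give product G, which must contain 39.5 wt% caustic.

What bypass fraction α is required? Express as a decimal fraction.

All 1420×0.244 = 346.48 kg/h of caustic reaches G, so G = 346.48/0.395 = 877.16 kg/h and vapour = 542.84 kg/h.
The evaporator receives (1−α)·1420 of feed at 0.756 water and removes 0.729 of that water:
0.729×0.756×(1−α)×1420 = 542.84
(1−α) = 542.84/782.6 = 0.6936;  α = 0.3064.

0.306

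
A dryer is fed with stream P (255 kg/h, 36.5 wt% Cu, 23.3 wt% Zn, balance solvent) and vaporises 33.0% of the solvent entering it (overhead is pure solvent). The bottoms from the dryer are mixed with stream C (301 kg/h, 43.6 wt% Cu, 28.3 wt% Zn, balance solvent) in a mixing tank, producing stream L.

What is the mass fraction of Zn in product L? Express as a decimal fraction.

Vapour removed = 0.330×0.402×255 = 33.828 kg/h; concentrate = 221.17 kg/h.
Zn reaching the mixer = 59.415 (from concentrate) + 301×0.283 = 144.6 kg/h.
Product flow = 221.17 + 301 = 522.17 kg/h; Zn fraction = 0.277.

0.277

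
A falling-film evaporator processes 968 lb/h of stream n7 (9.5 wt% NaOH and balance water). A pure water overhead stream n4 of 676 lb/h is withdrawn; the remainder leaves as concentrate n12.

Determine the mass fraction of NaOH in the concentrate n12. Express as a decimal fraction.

NaOH is not removed: 968×0.095 = 91.96 lb/h of NaOH enters n12.
Concentrate = 968 − 676 = 292 lb/h.
Mass fraction = 91.96/292 = 0.3149.

0.3149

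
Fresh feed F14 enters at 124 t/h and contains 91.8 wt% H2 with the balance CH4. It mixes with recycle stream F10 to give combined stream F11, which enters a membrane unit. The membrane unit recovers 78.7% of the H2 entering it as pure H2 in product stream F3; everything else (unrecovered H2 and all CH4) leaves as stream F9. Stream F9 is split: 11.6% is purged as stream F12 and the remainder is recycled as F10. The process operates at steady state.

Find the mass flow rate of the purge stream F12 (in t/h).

13.63 t/h

CH4 enters only via F14 and leaves only via the purge: 124×0.082 = 0.116×(CH4 in F9), and the membrane unit passes all CH4, so CH4 in F11 = CH4 in F9 = 87.655 t/h.
H2 in F11: m_A = 124×0.918 + (1−0.116)·(1−0.787)·m_A, so m_A = 113.83/0.8117 = 140.24 t/h.
F9 = (1−0.787)×140.24 + 87.655 = 117.53 t/h.
Purge F12 = 0.116×117.53 = 13.633 t/h.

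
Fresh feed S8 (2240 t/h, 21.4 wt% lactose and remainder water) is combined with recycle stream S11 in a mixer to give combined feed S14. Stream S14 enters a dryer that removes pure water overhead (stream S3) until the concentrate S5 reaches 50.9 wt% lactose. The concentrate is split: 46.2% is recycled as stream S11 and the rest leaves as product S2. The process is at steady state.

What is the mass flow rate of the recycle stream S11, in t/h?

Overall lactose balance (none leaves overhead): lactose in fresh feed = lactose in product, i.e. 2240×0.214 = (1−0.462)·S5·0.509.
S5 = 479.36/(0.509×0.538) = 1750.5 t/h.
Recycle S11 = 0.462×1750.5 = 808.73 t/h.

808.7 t/h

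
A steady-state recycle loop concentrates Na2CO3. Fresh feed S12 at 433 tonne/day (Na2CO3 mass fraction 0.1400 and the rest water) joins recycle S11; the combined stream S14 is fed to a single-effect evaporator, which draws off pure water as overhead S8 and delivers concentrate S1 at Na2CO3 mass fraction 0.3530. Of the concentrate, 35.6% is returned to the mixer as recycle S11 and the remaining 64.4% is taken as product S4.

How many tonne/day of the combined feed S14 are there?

Overall Na2CO3 balance (none leaves overhead): Na2CO3 in fresh feed = Na2CO3 in product, i.e. 433×0.140 = (1−0.356)·S1·0.353.
S1 = 60.62/(0.353×0.644) = 266.66 tonne/day.
Recycle S11 = 0.356×266.66 = 94.93 tonne/day.
Combined feed S14 = 433 + 94.93 = 527.93 tonne/day.

527.9 tonne/day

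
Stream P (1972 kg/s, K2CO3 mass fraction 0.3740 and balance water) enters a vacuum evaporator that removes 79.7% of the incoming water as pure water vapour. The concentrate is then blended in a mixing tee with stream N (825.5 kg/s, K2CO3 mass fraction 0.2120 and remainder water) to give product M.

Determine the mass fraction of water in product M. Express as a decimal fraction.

0.4968

Vapour removed = 0.797×0.626×1972 = 983.87 kg/s; concentrate = 988.13 kg/s.
water reaching the mixer = 250.6 (from concentrate) + 825.5×0.788 = 901.09 kg/s.
Product flow = 988.13 + 825.5 = 1813.6 kg/s; water fraction = 0.4968.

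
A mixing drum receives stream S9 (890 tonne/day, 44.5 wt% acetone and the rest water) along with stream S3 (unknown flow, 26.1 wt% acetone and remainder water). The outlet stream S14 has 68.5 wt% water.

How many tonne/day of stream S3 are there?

2143 tonne/day

Let S3 be the unknown flow. Total out = 890 + S3.
water balance: 493.95 + 0.739·S3 = 0.685·(890 + S3)
(0.739 − 0.685)·S3 = 0.685×890 − 493.95 = 115.7
S3 = 115.7 / 0.054 = 2142.6 tonne/day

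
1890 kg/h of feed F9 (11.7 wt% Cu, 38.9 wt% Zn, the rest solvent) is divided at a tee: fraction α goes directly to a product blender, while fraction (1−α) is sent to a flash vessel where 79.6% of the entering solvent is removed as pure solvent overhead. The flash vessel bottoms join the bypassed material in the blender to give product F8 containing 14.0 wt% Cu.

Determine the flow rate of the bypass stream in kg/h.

1100 kg/h

All 1890×0.117 = 221.13 kg/h of Cu reaches F8, so F8 = 221.13/0.140 = 1579.5 kg/h and vapour = 310.5 kg/h.
The evaporator receives (1−α)·1890 of feed at 0.494 solvent and removes 0.796 of that solvent:
0.796×0.494×(1−α)×1890 = 310.5
(1−α) = 310.5/743.19 = 0.4178;  α = 0.5822.
Bypass flow = 0.5822×1890 = 1100.4 kg/h.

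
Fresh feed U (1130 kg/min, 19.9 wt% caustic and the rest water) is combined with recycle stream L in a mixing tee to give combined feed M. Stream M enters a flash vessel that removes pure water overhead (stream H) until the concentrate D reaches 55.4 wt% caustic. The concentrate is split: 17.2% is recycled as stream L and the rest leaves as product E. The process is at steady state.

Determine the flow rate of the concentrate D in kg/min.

Overall caustic balance (none leaves overhead): caustic in fresh feed = caustic in product, i.e. 1130×0.199 = (1−0.172)·D·0.554.
D = 224.87/(0.554×0.828) = 490.22 kg/min.

490.2 kg/min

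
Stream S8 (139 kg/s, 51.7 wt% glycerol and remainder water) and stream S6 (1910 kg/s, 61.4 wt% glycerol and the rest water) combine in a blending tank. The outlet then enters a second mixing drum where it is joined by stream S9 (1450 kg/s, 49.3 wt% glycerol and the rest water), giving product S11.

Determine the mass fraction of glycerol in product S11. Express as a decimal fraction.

0.560

Overall, product flow = 3499 kg/s.
glycerol in = 139×0.517 + 1910×0.614 + 1450×0.493 = 1959.5 kg/s.
glycerol fraction in S11 = 0.560.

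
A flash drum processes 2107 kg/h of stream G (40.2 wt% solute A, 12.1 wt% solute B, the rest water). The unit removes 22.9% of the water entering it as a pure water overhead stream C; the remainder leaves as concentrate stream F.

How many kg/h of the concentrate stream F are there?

1877 kg/h

water entering = 2107×0.477 = 1005 kg/h; overhead removed = 0.229×1005 = 230.15 kg/h.
Concentrate = 2107 − 230.15 = 1876.8 kg/h.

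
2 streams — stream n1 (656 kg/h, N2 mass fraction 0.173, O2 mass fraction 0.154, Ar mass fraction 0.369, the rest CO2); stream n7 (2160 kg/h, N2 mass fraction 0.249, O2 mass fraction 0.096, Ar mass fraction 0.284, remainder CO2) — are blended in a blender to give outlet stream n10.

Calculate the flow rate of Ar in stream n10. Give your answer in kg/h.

Ar out = Ar in = 656×0.369 + 2160×0.284 = 855.5 kg/h.

855.5 kg/h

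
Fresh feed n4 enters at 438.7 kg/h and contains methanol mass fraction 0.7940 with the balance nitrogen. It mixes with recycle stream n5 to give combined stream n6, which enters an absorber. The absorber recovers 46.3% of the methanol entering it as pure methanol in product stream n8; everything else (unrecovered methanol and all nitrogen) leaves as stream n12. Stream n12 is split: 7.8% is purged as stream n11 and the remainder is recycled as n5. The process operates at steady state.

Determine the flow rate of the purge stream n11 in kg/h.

119.3 kg/h

nitrogen enters only via n4 and leaves only via the purge: 438.7×0.206 = 0.078×(nitrogen in n12), and the absorber passes all nitrogen, so nitrogen in n6 = nitrogen in n12 = 1158.6 kg/h.
methanol in n6: m_A = 438.7×0.794 + (1−0.078)·(1−0.463)·m_A, so m_A = 348.33/0.5049 = 689.91 kg/h.
n12 = (1−0.463)×689.91 + 1158.6 = 1529.1 kg/h.
Purge n11 = 0.078×1529.1 = 119.27 kg/h.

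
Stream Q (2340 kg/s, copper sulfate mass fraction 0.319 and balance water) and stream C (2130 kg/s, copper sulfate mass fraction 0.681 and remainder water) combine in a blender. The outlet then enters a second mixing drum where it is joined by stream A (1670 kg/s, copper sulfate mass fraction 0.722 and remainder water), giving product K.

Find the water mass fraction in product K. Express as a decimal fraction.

Overall, product flow = 6140 kg/s.
water in = 2340×0.681 + 2130×0.319 + 1670×0.278 = 2737.3 kg/s.
water fraction in K = 0.446.

0.446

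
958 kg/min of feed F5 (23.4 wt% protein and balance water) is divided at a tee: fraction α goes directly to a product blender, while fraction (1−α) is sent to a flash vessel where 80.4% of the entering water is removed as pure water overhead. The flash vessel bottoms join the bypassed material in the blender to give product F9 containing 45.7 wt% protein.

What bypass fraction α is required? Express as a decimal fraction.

0.208

All 958×0.234 = 224.17 kg/min of protein reaches F9, so F9 = 224.17/0.457 = 490.53 kg/min and vapour = 467.47 kg/min.
The evaporator receives (1−α)·958 of feed at 0.766 water and removes 0.804 of that water:
0.804×0.766×(1−α)×958 = 467.47
(1−α) = 467.47/590 = 0.7923;  α = 0.2077.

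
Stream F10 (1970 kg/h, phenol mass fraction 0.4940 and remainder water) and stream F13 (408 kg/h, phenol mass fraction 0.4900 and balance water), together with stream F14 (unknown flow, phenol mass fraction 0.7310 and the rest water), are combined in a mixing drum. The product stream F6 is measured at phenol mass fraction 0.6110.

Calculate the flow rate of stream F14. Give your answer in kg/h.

Let F14 be the unknown flow. Total out = 2378 + F14.
phenol balance: 1173.1 + 0.731·F14 = 0.611·(2378 + F14)
(0.731 − 0.611)·F14 = 0.611×2378 − 1173.1 = 279.86
F14 = 279.86 / 0.120 = 2332.2 kg/h

2332 kg/h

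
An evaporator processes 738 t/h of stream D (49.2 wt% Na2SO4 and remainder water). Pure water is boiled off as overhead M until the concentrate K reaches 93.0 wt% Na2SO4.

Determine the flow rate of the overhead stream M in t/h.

Na2SO4 is conserved: 738×0.492 = 363.1 t/h all reports to the concentrate.
Concentrate = 363.1/(target fraction) = 390.43 t/h.
Overhead = 738 − 390.43 = 347.57 t/h.

347.6 t/h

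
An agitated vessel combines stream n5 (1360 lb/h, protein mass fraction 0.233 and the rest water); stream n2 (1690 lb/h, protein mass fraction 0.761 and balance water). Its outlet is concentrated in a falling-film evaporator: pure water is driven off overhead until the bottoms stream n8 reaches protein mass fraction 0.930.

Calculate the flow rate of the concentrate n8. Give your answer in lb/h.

1724 lb/h

protein entering = 1360×0.233 + 1690×0.761 = 1603 lb/h.
All protein reports to n8, so n8 = 1603/0.930 = 1723.6 lb/h.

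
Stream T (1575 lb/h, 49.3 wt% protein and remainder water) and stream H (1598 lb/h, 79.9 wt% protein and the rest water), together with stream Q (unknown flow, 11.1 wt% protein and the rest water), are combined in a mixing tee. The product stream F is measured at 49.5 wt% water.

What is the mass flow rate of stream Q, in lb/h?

1144 lb/h

Let Q be the unknown flow. Total out = 3173 + Q.
water balance: 1119.7 + 0.889·Q = 0.495·(3173 + Q)
(0.889 − 0.495)·Q = 0.495×3173 − 1119.7 = 450.91
Q = 450.91 / 0.394 = 1144.4 lb/h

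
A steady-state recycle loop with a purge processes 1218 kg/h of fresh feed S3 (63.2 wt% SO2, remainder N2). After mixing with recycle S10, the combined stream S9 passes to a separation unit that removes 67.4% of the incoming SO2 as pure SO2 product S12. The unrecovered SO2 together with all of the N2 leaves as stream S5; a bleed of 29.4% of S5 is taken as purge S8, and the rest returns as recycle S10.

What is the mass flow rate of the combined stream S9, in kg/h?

2524 kg/h

N2 enters only via S3 and leaves only via the purge: 1218×0.368 = 0.294×(N2 in S5), and the separation unit passes all N2, so N2 in S9 = N2 in S5 = 1524.6 kg/h.
SO2 in S9: m_A = 1218×0.632 + (1−0.294)·(1−0.674)·m_A, so m_A = 769.78/0.7698 = 999.91 kg/h.
S9 = 999.91 + 1524.6 = 2524.5 kg/h.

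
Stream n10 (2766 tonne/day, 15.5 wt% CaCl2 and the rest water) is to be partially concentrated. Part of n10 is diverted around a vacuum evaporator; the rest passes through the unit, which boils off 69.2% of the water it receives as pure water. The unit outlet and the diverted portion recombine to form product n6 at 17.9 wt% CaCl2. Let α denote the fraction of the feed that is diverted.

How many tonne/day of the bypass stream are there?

All 2766×0.155 = 428.73 tonne/day of CaCl2 reaches n6, so n6 = 428.73/0.179 = 2395.1 tonne/day and vapour = 370.86 tonne/day.
The evaporator receives (1−α)·2766 of feed at 0.845 water and removes 0.692 of that water:
0.692×0.845×(1−α)×2766 = 370.86
(1−α) = 370.86/1617.4 = 0.2293;  α = 0.7707.
Bypass flow = 0.7707×2766 = 2131.8 tonne/day.

2132 tonne/day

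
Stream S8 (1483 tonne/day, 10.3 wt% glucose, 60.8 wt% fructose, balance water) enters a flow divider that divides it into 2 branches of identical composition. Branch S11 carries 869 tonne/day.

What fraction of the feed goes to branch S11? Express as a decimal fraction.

0.586

Fraction to S11 = 869/1483 = 0.5860.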